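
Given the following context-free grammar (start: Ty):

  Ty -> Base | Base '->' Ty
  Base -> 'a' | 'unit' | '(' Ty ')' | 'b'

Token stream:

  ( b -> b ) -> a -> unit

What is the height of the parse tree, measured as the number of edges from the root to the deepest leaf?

5

[Ty [Base ( [Ty [Base b] -> [Ty [Base b]]] )] -> [Ty [Base a] -> [Ty [Base unit]]]]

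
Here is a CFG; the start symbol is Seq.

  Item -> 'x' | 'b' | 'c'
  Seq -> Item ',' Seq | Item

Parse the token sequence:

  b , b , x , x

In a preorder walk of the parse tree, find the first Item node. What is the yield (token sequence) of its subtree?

b

[Seq [Item b] , [Seq [Item b] , [Seq [Item x] , [Seq [Item x]]]]]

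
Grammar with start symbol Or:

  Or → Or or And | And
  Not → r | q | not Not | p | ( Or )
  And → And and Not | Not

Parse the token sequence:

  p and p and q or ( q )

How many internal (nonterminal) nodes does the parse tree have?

[Or [Or [And [And [And [Not p]] and [Not p]] and [Not q]]] or [And [Not ( [Or [And [Not q]]] )]]]

13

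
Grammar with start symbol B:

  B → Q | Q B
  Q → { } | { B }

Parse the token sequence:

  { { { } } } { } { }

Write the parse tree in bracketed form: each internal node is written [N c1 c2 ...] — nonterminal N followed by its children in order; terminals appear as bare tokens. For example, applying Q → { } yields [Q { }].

[B [Q { [B [Q { [B [Q { }]] }]] }] [B [Q { }] [B [Q { }]]]]

B
Q B
{ B } B
{ Q } B
{ { B } } B
{ { Q } } B
{ { { } } } B
{ { { } } } Q B
{ { { } } } { } B
{ { { } } } { } Q
{ { { } } } { } { }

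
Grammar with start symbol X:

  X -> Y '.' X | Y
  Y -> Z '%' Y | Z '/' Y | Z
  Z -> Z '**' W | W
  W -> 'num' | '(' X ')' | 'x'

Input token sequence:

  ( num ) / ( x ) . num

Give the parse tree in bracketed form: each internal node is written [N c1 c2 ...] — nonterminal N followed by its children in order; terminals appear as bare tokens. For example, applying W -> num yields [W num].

[X [Y [Z [W ( [X [Y [Z [W num]]]] )]] / [Y [Z [W ( [X [Y [Z [W x]]]] )]]]] . [X [Y [Z [W num]]]]]

X
Y . X
Z / Y . X
W / Y . X
( X ) / Y . X
( Y ) / Y . X
( Z ) / Y . X
( W ) / Y . X
( num ) / Y . X
( num ) / Z . X
( num ) / W . X
( num ) / ( X ) . X
( num ) / ( Y ) . X
( num ) / ( Z ) . X
( num ) / ( W ) . X
( num ) / ( x ) . X
( num ) / ( x ) . Y
( num ) / ( x ) . Z
( num ) / ( x ) . W
( num ) / ( x ) . num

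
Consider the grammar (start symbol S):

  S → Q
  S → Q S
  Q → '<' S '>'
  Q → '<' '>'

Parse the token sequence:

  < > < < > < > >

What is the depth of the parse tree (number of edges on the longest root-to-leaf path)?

6

[S [Q < >] [S [Q < [S [Q < >] [S [Q < >]]] >]]]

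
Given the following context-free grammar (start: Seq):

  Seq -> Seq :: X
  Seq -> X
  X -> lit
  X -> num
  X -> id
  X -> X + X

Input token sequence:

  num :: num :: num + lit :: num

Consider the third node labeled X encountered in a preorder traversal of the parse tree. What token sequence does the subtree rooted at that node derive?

num + lit

[Seq [Seq [Seq [Seq [X num]] :: [X num]] :: [X [X num] + [X lit]]] :: [X num]]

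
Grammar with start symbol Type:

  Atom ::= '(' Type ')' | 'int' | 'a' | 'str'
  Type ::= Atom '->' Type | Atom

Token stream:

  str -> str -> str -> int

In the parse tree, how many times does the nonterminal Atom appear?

4

[Type [Atom str] -> [Type [Atom str] -> [Type [Atom str] -> [Type [Atom int]]]]]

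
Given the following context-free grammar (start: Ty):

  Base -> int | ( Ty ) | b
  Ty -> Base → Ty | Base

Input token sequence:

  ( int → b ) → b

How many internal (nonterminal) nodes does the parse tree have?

[Ty [Base ( [Ty [Base int] → [Ty [Base b]]] )] → [Ty [Base b]]]

8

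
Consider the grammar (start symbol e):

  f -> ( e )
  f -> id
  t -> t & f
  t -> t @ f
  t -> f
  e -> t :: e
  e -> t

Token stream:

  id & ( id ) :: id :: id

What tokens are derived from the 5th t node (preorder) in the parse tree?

id

[e [t [t [f id]] & [f ( [e [t [f id]]] )]] :: [e [t [f id]] :: [e [t [f id]]]]]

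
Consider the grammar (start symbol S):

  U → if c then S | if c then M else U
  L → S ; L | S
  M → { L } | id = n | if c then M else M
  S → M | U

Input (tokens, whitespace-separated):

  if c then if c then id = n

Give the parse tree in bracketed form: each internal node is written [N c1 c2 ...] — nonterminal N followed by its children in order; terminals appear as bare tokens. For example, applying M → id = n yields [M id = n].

[S [U if c then [S [U if c then [S [M id = n]]]]]]

S
U
if c then S
if c then U
if c then if c then S
if c then if c then M
if c then if c then id = n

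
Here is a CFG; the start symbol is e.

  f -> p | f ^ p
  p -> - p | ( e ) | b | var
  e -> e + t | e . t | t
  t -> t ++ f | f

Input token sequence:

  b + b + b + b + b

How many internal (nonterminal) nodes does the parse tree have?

20

[e [e [e [e [e [t [f [p b]]]] + [t [f [p b]]]] + [t [f [p b]]]] + [t [f [p b]]]] + [t [f [p b]]]]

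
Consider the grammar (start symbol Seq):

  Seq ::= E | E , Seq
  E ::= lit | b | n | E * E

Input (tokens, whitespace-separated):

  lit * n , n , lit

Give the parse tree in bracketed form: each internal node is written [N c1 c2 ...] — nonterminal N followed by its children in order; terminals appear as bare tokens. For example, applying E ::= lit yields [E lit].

Seq
E , Seq
E * E , Seq
lit * E , Seq
lit * n , Seq
lit * n , E , Seq
lit * n , n , Seq
lit * n , n , E
lit * n , n , lit

[Seq [E [E lit] * [E n]] , [Seq [E n] , [Seq [E lit]]]]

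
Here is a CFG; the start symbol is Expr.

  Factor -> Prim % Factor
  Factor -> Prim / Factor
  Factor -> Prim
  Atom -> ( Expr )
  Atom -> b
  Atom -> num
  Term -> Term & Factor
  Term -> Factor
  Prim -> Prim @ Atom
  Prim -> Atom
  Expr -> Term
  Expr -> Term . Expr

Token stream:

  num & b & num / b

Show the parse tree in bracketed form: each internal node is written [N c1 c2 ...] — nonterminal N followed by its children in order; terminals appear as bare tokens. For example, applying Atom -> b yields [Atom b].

Expr
Term
Term & Factor
Term & Factor & Factor
Factor & Factor & Factor
Prim & Factor & Factor
Atom & Factor & Factor
num & Factor & Factor
num & Prim & Factor
num & Atom & Factor
num & b & Factor
num & b & Prim / Factor
num & b & Atom / Factor
num & b & num / Factor
num & b & num / Prim
num & b & num / Atom
num & b & num / b

[Expr [Term [Term [Term [Factor [Prim [Atom num]]]] & [Factor [Prim [Atom b]]]] & [Factor [Prim [Atom num]] / [Factor [Prim [Atom b]]]]]]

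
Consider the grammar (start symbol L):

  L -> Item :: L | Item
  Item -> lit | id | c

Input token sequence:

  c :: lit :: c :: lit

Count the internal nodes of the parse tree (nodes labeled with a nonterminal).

[L [Item c] :: [L [Item lit] :: [L [Item c] :: [L [Item lit]]]]]

8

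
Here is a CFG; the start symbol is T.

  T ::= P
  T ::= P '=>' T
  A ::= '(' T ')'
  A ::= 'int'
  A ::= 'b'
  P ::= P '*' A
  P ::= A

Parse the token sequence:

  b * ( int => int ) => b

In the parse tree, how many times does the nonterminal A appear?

[T [P [P [A b]] * [A ( [T [P [A int]] => [T [P [A int]]]] )]] => [T [P [A b]]]]

5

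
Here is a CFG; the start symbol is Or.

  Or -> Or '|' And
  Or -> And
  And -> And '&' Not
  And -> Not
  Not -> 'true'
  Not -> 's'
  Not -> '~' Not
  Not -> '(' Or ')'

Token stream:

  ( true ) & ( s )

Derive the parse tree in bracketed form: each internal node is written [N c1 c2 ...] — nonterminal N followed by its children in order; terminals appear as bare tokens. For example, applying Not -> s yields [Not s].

[Or [And [And [Not ( [Or [And [Not true]]] )]] & [Not ( [Or [And [Not s]]] )]]]

Or
And
And & Not
Not & Not
( Or ) & Not
( And ) & Not
( Not ) & Not
( true ) & Not
( true ) & ( Or )
( true ) & ( And )
( true ) & ( Not )
( true ) & ( s )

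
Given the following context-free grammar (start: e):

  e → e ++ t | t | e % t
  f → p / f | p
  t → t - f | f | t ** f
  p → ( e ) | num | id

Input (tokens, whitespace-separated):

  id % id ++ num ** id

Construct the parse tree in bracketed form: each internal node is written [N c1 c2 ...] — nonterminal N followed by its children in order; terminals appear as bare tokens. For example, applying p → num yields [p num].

e
e ++ t
e % t ++ t
t % t ++ t
f % t ++ t
p % t ++ t
id % t ++ t
id % f ++ t
id % p ++ t
id % id ++ t
id % id ++ t ** f
id % id ++ f ** f
id % id ++ p ** f
id % id ++ num ** f
id % id ++ num ** p
id % id ++ num ** id

[e [e [e [t [f [p id]]]] % [t [f [p id]]]] ++ [t [t [f [p num]]] ** [f [p id]]]]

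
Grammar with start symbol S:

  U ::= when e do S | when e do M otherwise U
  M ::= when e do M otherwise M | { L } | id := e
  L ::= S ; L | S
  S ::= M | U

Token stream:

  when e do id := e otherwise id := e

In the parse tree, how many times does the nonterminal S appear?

1

[S [M when e do [M id := e] otherwise [M id := e]]]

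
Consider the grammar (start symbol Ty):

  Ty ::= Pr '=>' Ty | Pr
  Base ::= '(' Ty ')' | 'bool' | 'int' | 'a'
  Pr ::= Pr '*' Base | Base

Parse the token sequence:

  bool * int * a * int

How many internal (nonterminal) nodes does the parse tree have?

9

[Ty [Pr [Pr [Pr [Pr [Base bool]] * [Base int]] * [Base a]] * [Base int]]]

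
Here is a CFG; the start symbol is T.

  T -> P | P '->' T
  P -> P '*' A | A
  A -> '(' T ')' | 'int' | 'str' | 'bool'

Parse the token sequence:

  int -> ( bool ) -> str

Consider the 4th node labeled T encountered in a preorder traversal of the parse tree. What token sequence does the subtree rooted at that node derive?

[T [P [A int]] -> [T [P [A ( [T [P [A bool]]] )]] -> [T [P [A str]]]]]

str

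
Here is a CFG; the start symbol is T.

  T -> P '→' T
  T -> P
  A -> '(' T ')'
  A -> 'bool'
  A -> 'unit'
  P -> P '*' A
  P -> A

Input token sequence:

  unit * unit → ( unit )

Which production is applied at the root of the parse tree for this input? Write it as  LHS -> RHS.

T -> P '→' T

[T [P [P [A unit]] * [A unit]] → [T [P [A ( [T [P [A unit]]] )]]]]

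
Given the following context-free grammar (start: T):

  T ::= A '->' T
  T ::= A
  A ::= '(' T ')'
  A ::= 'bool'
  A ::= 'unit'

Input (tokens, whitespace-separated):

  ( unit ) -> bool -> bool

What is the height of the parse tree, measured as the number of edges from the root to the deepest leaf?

[T [A ( [T [A unit]] )] -> [T [A bool] -> [T [A bool]]]]

4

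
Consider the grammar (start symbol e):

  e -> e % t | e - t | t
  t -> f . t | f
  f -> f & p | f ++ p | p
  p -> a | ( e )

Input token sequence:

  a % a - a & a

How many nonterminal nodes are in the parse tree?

14

[e [e [e [t [f [p a]]]] % [t [f [p a]]]] - [t [f [f [p a]] & [p a]]]]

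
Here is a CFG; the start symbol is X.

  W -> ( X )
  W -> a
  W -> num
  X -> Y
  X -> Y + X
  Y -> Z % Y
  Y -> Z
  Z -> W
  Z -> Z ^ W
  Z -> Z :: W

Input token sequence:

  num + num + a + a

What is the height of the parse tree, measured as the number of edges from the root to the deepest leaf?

7

[X [Y [Z [W num]]] + [X [Y [Z [W num]]] + [X [Y [Z [W a]]] + [X [Y [Z [W a]]]]]]]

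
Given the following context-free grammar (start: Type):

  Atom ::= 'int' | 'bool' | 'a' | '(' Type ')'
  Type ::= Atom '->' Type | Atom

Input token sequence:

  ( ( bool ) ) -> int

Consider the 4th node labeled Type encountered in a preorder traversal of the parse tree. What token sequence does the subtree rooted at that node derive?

int

[Type [Atom ( [Type [Atom ( [Type [Atom bool]] )]] )] -> [Type [Atom int]]]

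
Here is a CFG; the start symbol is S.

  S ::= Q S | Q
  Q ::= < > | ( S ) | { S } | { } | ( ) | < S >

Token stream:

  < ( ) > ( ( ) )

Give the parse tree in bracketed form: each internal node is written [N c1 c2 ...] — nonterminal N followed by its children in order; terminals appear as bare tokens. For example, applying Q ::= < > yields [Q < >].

[S [Q < [S [Q ( )]] >] [S [Q ( [S [Q ( )]] )]]]

S
Q S
< S > S
< Q > S
< ( ) > S
< ( ) > Q
< ( ) > ( S )
< ( ) > ( Q )
< ( ) > ( ( ) )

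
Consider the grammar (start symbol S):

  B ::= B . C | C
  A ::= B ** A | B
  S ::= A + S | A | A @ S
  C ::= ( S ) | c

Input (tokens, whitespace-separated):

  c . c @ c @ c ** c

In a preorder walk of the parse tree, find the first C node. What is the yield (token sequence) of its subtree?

c

[S [A [B [B [C c]] . [C c]]] @ [S [A [B [C c]]] @ [S [A [B [C c]] ** [A [B [C c]]]]]]]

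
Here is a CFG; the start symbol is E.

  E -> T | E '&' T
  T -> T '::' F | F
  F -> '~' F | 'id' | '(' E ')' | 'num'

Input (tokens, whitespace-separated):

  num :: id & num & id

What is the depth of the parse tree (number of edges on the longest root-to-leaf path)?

6

[E [E [E [T [T [F num]] :: [F id]]] & [T [F num]]] & [T [F id]]]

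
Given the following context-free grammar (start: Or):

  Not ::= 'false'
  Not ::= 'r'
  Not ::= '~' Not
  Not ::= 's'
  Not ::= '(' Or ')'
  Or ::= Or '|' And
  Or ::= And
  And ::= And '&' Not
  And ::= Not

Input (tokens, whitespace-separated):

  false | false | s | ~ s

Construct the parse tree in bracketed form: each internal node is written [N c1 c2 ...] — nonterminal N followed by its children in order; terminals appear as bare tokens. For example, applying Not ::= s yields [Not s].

Or
Or | And
Or | And | And
Or | And | And | And
And | And | And | And
Not | And | And | And
false | And | And | And
false | Not | And | And
false | false | And | And
false | false | Not | And
false | false | s | And
false | false | s | Not
false | false | s | ~ Not
false | false | s | ~ s

[Or [Or [Or [Or [And [Not false]]] | [And [Not false]]] | [And [Not s]]] | [And [Not ~ [Not s]]]]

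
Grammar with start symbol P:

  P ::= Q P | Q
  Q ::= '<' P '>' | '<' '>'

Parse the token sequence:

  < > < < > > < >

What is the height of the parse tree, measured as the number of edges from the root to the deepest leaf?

[P [Q < >] [P [Q < [P [Q < >]] >] [P [Q < >]]]]

5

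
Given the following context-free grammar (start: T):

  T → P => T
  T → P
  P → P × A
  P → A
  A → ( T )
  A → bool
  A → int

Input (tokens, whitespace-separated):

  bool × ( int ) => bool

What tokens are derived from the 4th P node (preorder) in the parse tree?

[T [P [P [A bool]] × [A ( [T [P [A int]]] )]] => [T [P [A bool]]]]

bool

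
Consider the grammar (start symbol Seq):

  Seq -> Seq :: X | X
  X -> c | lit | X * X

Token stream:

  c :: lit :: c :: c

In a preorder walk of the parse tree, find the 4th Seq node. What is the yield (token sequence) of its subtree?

c

[Seq [Seq [Seq [Seq [X c]] :: [X lit]] :: [X c]] :: [X c]]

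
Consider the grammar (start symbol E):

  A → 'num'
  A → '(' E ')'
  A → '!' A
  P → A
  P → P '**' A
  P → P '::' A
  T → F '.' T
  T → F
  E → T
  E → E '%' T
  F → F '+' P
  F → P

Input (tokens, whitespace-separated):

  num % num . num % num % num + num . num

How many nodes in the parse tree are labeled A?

7

[E [E [E [E [T [F [P [A num]]]]] % [T [F [P [A num]]] . [T [F [P [A num]]]]]] % [T [F [P [A num]]]]] % [T [F [F [P [A num]]] + [P [A num]]] . [T [F [P [A num]]]]]]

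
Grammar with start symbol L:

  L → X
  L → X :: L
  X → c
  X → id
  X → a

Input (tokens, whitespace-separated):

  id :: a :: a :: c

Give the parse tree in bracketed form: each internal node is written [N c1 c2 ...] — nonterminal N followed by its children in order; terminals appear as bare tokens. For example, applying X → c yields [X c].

[L [X id] :: [L [X a] :: [L [X a] :: [L [X c]]]]]

L
X :: L
id :: L
id :: X :: L
id :: a :: L
id :: a :: X :: L
id :: a :: a :: L
id :: a :: a :: X
id :: a :: a :: c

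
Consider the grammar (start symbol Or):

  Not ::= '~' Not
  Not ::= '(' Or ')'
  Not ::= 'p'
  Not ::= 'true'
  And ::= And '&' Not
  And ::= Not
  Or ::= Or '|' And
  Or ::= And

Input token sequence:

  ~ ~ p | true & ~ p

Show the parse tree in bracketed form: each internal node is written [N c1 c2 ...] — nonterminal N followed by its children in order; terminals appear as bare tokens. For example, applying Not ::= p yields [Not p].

Or
Or | And
And | And
Not | And
~ Not | And
~ ~ Not | And
~ ~ p | And
~ ~ p | And & Not
~ ~ p | Not & Not
~ ~ p | true & Not
~ ~ p | true & ~ Not
~ ~ p | true & ~ p

[Or [Or [And [Not ~ [Not ~ [Not p]]]]] | [And [And [Not true]] & [Not ~ [Not p]]]]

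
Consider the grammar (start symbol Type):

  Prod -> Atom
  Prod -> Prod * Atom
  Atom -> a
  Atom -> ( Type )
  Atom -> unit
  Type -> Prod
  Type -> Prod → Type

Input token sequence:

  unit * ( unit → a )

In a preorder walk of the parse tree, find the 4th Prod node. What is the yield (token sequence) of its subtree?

[Type [Prod [Prod [Atom unit]] * [Atom ( [Type [Prod [Atom unit]] → [Type [Prod [Atom a]]]] )]]]

a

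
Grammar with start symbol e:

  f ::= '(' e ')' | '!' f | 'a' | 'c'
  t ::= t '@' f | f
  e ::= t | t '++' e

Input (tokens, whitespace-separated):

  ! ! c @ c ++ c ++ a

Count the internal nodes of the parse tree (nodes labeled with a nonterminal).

[e [t [t [f ! [f ! [f c]]]] @ [f c]] ++ [e [t [f c]] ++ [e [t [f a]]]]]

13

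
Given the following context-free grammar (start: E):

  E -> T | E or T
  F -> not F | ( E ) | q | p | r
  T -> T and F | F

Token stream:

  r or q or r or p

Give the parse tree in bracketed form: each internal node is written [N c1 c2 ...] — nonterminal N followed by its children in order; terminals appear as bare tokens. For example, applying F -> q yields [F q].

[E [E [E [E [T [F r]]] or [T [F q]]] or [T [F r]]] or [T [F p]]]

E
E or T
E or T or T
E or T or T or T
T or T or T or T
F or T or T or T
r or T or T or T
r or F or T or T
r or q or T or T
r or q or F or T
r or q or r or T
r or q or r or F
r or q or r or p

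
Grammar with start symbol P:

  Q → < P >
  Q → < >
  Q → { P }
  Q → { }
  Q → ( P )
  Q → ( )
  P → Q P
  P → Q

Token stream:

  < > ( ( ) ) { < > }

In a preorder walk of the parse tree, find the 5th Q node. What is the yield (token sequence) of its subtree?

< >

[P [Q < >] [P [Q ( [P [Q ( )]] )] [P [Q { [P [Q < >]] }]]]]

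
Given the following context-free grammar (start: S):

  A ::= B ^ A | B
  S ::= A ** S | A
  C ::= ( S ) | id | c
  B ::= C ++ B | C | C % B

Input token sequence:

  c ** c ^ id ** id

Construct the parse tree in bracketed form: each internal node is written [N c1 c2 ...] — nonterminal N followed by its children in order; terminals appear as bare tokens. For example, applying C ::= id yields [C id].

[S [A [B [C c]]] ** [S [A [B [C c]] ^ [A [B [C id]]]] ** [S [A [B [C id]]]]]]

S
A ** S
B ** S
C ** S
c ** S
c ** A ** S
c ** B ^ A ** S
c ** C ^ A ** S
c ** c ^ A ** S
c ** c ^ B ** S
c ** c ^ C ** S
c ** c ^ id ** S
c ** c ^ id ** A
c ** c ^ id ** B
c ** c ^ id ** C
c ** c ^ id ** id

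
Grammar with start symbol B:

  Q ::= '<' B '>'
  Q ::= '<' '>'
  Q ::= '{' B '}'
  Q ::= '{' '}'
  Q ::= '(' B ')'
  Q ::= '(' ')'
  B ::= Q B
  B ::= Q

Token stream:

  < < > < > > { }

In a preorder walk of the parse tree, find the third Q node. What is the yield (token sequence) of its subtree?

[B [Q < [B [Q < >] [B [Q < >]]] >] [B [Q { }]]]

< >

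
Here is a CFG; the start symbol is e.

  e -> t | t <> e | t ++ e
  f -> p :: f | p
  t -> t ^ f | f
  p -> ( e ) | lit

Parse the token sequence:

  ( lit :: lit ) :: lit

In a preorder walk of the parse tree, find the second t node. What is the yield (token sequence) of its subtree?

lit :: lit

[e [t [f [p ( [e [t [f [p lit] :: [f [p lit]]]]] )] :: [f [p lit]]]]]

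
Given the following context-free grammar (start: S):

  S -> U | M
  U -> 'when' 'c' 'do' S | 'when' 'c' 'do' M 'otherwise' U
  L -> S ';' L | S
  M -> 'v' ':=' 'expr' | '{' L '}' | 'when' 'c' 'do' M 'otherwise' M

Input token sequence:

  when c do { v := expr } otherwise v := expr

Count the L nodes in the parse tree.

1

[S [M when c do [M { [L [S [M v := expr]]] }] otherwise [M v := expr]]]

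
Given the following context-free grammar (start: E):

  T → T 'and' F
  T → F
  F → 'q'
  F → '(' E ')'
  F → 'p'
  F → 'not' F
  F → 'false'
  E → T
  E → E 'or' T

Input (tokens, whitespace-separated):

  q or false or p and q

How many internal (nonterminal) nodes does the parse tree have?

[E [E [E [T [F q]]] or [T [F false]]] or [T [T [F p]] and [F q]]]

11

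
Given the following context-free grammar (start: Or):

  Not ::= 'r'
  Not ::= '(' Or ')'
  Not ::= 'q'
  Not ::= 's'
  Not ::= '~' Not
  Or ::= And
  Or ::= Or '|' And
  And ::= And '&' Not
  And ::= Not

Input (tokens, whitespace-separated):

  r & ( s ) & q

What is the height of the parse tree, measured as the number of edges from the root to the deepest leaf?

7

[Or [And [And [And [Not r]] & [Not ( [Or [And [Not s]]] )]] & [Not q]]]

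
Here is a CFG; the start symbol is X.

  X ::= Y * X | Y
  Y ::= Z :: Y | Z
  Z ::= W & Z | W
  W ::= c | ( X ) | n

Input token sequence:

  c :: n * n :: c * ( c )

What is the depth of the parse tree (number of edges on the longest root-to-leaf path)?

[X [Y [Z [W c]] :: [Y [Z [W n]]]] * [X [Y [Z [W n]] :: [Y [Z [W c]]]] * [X [Y [Z [W ( [X [Y [Z [W c]]]] )]]]]]]

10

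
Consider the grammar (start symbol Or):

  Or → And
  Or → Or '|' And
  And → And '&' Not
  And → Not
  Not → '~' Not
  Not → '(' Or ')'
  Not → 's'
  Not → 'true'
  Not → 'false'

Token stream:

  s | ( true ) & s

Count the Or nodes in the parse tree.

3

[Or [Or [And [Not s]]] | [And [And [Not ( [Or [And [Not true]]] )]] & [Not s]]]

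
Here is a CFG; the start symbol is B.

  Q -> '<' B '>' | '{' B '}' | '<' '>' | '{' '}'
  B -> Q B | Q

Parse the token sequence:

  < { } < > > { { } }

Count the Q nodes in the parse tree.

[B [Q < [B [Q { }] [B [Q < >]]] >] [B [Q { [B [Q { }]] }]]]

5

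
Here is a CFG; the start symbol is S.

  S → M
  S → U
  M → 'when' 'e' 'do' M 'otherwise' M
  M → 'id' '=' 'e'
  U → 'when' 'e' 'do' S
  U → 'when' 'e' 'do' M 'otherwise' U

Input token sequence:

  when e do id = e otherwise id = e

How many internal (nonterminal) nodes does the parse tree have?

[S [M when e do [M id = e] otherwise [M id = e]]]

4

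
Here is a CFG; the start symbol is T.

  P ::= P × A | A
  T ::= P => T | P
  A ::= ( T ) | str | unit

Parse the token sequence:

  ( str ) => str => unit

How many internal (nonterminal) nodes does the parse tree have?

[T [P [A ( [T [P [A str]]] )]] => [T [P [A str]] => [T [P [A unit]]]]]

12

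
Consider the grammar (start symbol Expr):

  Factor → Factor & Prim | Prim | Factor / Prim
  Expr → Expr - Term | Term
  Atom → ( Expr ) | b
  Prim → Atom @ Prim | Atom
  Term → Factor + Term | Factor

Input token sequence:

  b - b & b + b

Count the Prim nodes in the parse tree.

[Expr [Expr [Term [Factor [Prim [Atom b]]]]] - [Term [Factor [Factor [Prim [Atom b]]] & [Prim [Atom b]]] + [Term [Factor [Prim [Atom b]]]]]]

4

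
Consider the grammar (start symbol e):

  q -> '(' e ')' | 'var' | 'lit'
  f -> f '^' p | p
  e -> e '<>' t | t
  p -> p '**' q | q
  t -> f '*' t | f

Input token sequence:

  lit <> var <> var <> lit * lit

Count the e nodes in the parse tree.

[e [e [e [e [t [f [p [q lit]]]]] <> [t [f [p [q var]]]]] <> [t [f [p [q var]]]]] <> [t [f [p [q lit]]] * [t [f [p [q lit]]]]]]

4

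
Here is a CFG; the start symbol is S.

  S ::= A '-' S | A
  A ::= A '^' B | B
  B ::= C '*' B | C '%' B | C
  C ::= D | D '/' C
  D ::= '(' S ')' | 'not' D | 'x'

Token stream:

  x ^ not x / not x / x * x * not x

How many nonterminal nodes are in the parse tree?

22

[S [A [A [B [C [D x]]]] ^ [B [C [D not [D x]] / [C [D not [D x]] / [C [D x]]]] * [B [C [D x]] * [B [C [D not [D x]]]]]]]]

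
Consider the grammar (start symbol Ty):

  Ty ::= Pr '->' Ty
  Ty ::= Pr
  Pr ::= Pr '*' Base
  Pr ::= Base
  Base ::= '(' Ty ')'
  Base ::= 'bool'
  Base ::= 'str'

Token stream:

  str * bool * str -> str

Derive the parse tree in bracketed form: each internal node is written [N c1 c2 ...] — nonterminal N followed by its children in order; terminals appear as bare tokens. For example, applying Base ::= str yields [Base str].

[Ty [Pr [Pr [Pr [Base str]] * [Base bool]] * [Base str]] -> [Ty [Pr [Base str]]]]

Ty
Pr -> Ty
Pr * Base -> Ty
Pr * Base * Base -> Ty
Base * Base * Base -> Ty
str * Base * Base -> Ty
str * bool * Base -> Ty
str * bool * str -> Ty
str * bool * str -> Pr
str * bool * str -> Base
str * bool * str -> str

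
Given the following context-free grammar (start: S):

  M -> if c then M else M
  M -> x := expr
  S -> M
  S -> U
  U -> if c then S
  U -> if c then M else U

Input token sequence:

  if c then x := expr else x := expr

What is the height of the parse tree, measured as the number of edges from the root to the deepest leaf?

[S [M if c then [M x := expr] else [M x := expr]]]

3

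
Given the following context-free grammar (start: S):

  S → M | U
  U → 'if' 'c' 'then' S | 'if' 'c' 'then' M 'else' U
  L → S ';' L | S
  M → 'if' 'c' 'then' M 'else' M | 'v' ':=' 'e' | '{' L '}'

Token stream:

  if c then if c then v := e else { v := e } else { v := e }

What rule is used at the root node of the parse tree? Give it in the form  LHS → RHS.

S → M

[S [M if c then [M if c then [M v := e] else [M { [L [S [M v := e]]] }]] else [M { [L [S [M v := e]]] }]]]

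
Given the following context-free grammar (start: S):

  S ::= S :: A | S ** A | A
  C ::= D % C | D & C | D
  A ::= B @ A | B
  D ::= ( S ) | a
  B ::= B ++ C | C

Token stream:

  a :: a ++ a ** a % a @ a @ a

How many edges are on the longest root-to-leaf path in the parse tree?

7

[S [S [S [A [B [C [D a]]]]] :: [A [B [B [C [D a]]] ++ [C [D a]]]]] ** [A [B [C [D a] % [C [D a]]]] @ [A [B [C [D a]]] @ [A [B [C [D a]]]]]]]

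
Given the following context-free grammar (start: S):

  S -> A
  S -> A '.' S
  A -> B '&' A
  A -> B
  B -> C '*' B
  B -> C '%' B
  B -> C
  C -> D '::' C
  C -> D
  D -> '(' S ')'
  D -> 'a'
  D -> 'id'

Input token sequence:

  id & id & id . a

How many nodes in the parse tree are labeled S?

[S [A [B [C [D id]]] & [A [B [C [D id]]] & [A [B [C [D id]]]]]] . [S [A [B [C [D a]]]]]]

2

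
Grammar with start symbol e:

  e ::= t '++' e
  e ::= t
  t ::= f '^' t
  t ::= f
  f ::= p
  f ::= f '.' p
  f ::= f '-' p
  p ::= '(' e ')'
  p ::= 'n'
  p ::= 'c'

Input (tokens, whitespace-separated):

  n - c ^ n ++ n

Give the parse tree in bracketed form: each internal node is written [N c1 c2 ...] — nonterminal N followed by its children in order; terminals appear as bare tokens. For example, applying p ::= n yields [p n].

[e [t [f [f [p n]] - [p c]] ^ [t [f [p n]]]] ++ [e [t [f [p n]]]]]

e
t ++ e
f ^ t ++ e
f - p ^ t ++ e
p - p ^ t ++ e
n - p ^ t ++ e
n - c ^ t ++ e
n - c ^ f ++ e
n - c ^ p ++ e
n - c ^ n ++ e
n - c ^ n ++ t
n - c ^ n ++ f
n - c ^ n ++ p
n - c ^ n ++ n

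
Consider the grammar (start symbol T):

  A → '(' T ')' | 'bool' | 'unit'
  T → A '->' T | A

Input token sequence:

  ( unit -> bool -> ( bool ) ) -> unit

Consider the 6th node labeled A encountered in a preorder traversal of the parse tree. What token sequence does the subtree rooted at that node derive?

[T [A ( [T [A unit] -> [T [A bool] -> [T [A ( [T [A bool]] )]]]] )] -> [T [A unit]]]

unit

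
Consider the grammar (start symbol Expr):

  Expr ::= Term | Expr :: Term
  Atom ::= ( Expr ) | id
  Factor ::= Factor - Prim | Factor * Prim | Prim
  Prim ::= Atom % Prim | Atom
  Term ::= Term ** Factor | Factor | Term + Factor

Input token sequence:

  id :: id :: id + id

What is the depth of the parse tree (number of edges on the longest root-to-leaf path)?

[Expr [Expr [Expr [Term [Factor [Prim [Atom id]]]]] :: [Term [Factor [Prim [Atom id]]]]] :: [Term [Term [Factor [Prim [Atom id]]]] + [Factor [Prim [Atom id]]]]]

7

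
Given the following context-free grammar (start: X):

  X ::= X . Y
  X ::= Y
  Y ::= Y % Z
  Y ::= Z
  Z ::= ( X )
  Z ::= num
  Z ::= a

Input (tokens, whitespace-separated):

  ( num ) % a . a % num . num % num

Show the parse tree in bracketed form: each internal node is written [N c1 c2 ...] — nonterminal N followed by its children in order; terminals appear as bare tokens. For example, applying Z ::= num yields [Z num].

[X [X [X [Y [Y [Z ( [X [Y [Z num]]] )]] % [Z a]]] . [Y [Y [Z a]] % [Z num]]] . [Y [Y [Z num]] % [Z num]]]

X
X . Y
X . Y . Y
Y . Y . Y
Y % Z . Y . Y
Z % Z . Y . Y
( X ) % Z . Y . Y
( Y ) % Z . Y . Y
( Z ) % Z . Y . Y
( num ) % Z . Y . Y
( num ) % a . Y . Y
( num ) % a . Y % Z . Y
( num ) % a . Z % Z . Y
( num ) % a . a % Z . Y
( num ) % a . a % num . Y
( num ) % a . a % num . Y % Z
( num ) % a . a % num . Z % Z
( num ) % a . a % num . num % Z
( num ) % a . a % num . num % num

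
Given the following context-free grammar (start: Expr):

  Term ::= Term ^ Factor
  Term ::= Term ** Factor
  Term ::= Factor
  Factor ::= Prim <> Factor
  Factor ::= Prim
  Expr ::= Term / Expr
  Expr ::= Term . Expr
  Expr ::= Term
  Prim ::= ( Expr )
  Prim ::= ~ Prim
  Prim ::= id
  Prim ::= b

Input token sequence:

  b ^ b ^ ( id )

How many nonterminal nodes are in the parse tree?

14

[Expr [Term [Term [Term [Factor [Prim b]]] ^ [Factor [Prim b]]] ^ [Factor [Prim ( [Expr [Term [Factor [Prim id]]]] )]]]]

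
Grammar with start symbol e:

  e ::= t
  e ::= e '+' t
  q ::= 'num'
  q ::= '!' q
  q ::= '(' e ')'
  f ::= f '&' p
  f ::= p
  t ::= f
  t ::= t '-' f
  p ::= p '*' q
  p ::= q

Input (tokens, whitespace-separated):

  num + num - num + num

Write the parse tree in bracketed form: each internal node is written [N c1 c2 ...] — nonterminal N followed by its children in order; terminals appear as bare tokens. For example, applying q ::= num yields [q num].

e
e + t
e + t + t
t + t + t
f + t + t
p + t + t
q + t + t
num + t + t
num + t - f + t
num + f - f + t
num + p - f + t
num + q - f + t
num + num - f + t
num + num - p + t
num + num - q + t
num + num - num + t
num + num - num + f
num + num - num + p
num + num - num + q
num + num - num + num

[e [e [e [t [f [p [q num]]]]] + [t [t [f [p [q num]]]] - [f [p [q num]]]]] + [t [f [p [q num]]]]]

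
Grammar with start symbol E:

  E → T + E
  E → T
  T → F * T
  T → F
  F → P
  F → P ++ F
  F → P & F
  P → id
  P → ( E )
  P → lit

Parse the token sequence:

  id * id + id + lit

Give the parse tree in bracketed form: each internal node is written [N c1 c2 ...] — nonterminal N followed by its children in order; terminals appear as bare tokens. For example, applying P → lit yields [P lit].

E
T + E
F * T + E
P * T + E
id * T + E
id * F + E
id * P + E
id * id + E
id * id + T + E
id * id + F + E
id * id + P + E
id * id + id + E
id * id + id + T
id * id + id + F
id * id + id + P
id * id + id + lit

[E [T [F [P id]] * [T [F [P id]]]] + [E [T [F [P id]]] + [E [T [F [P lit]]]]]]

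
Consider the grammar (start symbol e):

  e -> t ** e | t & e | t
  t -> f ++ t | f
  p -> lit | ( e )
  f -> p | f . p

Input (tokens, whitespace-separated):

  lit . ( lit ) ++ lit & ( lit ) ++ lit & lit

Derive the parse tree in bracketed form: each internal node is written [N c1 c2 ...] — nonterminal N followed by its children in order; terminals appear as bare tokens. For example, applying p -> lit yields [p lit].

[e [t [f [f [p lit]] . [p ( [e [t [f [p lit]]]] )]] ++ [t [f [p lit]]]] & [e [t [f [p ( [e [t [f [p lit]]]] )]] ++ [t [f [p lit]]]] & [e [t [f [p lit]]]]]]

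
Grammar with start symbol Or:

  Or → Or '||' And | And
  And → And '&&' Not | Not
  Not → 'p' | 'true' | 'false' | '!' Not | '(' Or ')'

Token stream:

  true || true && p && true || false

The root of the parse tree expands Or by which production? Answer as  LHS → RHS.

[Or [Or [Or [And [Not true]]] || [And [And [And [Not true]] && [Not p]] && [Not true]]] || [And [Not false]]]

Or → Or '||' And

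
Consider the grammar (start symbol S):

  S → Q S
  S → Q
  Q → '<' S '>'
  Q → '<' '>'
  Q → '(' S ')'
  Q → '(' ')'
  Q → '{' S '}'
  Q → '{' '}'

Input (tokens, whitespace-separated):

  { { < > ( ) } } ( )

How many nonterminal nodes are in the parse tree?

[S [Q { [S [Q { [S [Q < >] [S [Q ( )]]] }]] }] [S [Q ( )]]]

10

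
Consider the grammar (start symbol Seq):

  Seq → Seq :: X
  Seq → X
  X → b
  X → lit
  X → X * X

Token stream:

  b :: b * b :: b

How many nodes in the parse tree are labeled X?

[Seq [Seq [Seq [X b]] :: [X [X b] * [X b]]] :: [X b]]

5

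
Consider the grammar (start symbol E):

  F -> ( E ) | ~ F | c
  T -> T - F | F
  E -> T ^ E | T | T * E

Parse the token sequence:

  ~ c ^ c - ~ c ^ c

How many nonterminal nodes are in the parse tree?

[E [T [F ~ [F c]]] ^ [E [T [T [F c]] - [F ~ [F c]]] ^ [E [T [F c]]]]]

13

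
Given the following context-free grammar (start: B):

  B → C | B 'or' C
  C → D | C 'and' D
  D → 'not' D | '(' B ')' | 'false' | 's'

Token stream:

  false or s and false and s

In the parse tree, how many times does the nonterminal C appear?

[B [B [C [D false]]] or [C [C [C [D s]] and [D false]] and [D s]]]

4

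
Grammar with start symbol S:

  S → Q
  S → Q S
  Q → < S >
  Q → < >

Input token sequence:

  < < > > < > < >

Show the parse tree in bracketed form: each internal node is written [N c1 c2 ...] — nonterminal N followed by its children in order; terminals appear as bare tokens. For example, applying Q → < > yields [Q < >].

S
Q S
< S > S
< Q > S
< < > > S
< < > > Q S
< < > > < > S
< < > > < > Q
< < > > < > < >

[S [Q < [S [Q < >]] >] [S [Q < >] [S [Q < >]]]]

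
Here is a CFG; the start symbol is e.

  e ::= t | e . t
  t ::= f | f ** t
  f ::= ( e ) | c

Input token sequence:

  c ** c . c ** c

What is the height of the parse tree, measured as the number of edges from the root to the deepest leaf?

5

[e [e [t [f c] ** [t [f c]]]] . [t [f c] ** [t [f c]]]]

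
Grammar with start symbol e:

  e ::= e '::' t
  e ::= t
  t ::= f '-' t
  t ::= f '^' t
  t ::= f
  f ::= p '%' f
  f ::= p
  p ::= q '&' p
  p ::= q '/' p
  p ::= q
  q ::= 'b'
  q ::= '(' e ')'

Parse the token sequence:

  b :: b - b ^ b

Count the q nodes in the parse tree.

4

[e [e [t [f [p [q b]]]]] :: [t [f [p [q b]]] - [t [f [p [q b]]] ^ [t [f [p [q b]]]]]]]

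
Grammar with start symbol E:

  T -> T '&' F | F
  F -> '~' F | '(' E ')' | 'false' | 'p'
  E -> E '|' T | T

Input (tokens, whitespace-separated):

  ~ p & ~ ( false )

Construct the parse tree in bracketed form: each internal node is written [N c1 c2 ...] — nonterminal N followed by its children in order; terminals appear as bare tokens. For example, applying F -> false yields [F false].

[E [T [T [F ~ [F p]]] & [F ~ [F ( [E [T [F false]]] )]]]]

E
T
T & F
F & F
~ F & F
~ p & F
~ p & ~ F
~ p & ~ ( E )
~ p & ~ ( T )
~ p & ~ ( F )
~ p & ~ ( false )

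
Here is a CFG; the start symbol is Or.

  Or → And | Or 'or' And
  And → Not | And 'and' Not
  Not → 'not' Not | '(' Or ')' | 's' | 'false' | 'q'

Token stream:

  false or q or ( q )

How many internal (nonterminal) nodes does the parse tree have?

[Or [Or [Or [And [Not false]]] or [And [Not q]]] or [And [Not ( [Or [And [Not q]]] )]]]

12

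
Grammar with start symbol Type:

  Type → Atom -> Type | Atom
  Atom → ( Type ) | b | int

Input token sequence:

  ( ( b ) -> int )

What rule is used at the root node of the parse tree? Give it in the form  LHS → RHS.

[Type [Atom ( [Type [Atom ( [Type [Atom b]] )] -> [Type [Atom int]]] )]]

Type → Atom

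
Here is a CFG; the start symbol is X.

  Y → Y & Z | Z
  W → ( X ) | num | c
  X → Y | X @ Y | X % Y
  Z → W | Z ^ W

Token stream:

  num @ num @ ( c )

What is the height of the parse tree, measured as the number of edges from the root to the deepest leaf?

8

[X [X [X [Y [Z [W num]]]] @ [Y [Z [W num]]]] @ [Y [Z [W ( [X [Y [Z [W c]]]] )]]]]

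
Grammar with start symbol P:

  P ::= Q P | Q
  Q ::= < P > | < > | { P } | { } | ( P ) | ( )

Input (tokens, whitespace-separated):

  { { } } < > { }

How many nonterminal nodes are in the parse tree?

[P [Q { [P [Q { }]] }] [P [Q < >] [P [Q { }]]]]

8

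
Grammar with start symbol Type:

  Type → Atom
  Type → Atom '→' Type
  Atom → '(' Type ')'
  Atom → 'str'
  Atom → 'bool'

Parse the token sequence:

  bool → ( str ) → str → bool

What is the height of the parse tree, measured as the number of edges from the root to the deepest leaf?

5

[Type [Atom bool] → [Type [Atom ( [Type [Atom str]] )] → [Type [Atom str] → [Type [Atom bool]]]]]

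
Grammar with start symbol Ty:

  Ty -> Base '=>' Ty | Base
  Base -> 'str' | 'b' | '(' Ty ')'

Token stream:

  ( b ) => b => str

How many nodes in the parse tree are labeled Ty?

[Ty [Base ( [Ty [Base b]] )] => [Ty [Base b] => [Ty [Base str]]]]

4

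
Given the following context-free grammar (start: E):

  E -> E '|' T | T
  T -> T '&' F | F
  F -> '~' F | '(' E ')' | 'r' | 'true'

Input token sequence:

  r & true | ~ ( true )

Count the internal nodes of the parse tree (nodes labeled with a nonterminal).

[E [E [T [T [F r]] & [F true]]] | [T [F ~ [F ( [E [T [F true]]] )]]]]

12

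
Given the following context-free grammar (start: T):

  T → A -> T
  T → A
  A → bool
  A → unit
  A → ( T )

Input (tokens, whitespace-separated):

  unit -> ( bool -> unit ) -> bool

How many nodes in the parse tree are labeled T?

[T [A unit] -> [T [A ( [T [A bool] -> [T [A unit]]] )] -> [T [A bool]]]]

5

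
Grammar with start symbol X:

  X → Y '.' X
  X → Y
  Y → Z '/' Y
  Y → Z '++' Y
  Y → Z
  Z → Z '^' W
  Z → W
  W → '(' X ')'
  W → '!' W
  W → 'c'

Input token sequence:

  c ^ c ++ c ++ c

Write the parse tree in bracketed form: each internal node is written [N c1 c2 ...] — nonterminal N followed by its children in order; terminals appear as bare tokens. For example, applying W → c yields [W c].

[X [Y [Z [Z [W c]] ^ [W c]] ++ [Y [Z [W c]] ++ [Y [Z [W c]]]]]]

X
Y
Z ++ Y
Z ^ W ++ Y
W ^ W ++ Y
c ^ W ++ Y
c ^ c ++ Y
c ^ c ++ Z ++ Y
c ^ c ++ W ++ Y
c ^ c ++ c ++ Y
c ^ c ++ c ++ Z
c ^ c ++ c ++ W
c ^ c ++ c ++ c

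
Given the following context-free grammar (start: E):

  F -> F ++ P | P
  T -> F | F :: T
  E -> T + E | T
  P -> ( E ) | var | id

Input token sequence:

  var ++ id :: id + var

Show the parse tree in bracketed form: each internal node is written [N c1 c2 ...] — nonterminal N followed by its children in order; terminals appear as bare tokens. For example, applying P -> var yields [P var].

E
T + E
F :: T + E
F ++ P :: T + E
P ++ P :: T + E
var ++ P :: T + E
var ++ id :: T + E
var ++ id :: F + E
var ++ id :: P + E
var ++ id :: id + E
var ++ id :: id + T
var ++ id :: id + F
var ++ id :: id + P
var ++ id :: id + var

[E [T [F [F [P var]] ++ [P id]] :: [T [F [P id]]]] + [E [T [F [P var]]]]]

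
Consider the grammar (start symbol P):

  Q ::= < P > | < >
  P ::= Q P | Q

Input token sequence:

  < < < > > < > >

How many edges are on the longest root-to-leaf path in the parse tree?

6

[P [Q < [P [Q < [P [Q < >]] >] [P [Q < >]]] >]]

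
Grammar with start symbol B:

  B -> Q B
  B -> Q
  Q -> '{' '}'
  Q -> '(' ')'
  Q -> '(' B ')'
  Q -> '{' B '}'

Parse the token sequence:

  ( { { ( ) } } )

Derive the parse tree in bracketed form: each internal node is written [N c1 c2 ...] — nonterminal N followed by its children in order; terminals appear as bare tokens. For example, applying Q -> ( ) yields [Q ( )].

[B [Q ( [B [Q { [B [Q { [B [Q ( )]] }]] }]] )]]

B
Q
( B )
( Q )
( { B } )
( { Q } )
( { { B } } )
( { { Q } } )
( { { ( ) } } )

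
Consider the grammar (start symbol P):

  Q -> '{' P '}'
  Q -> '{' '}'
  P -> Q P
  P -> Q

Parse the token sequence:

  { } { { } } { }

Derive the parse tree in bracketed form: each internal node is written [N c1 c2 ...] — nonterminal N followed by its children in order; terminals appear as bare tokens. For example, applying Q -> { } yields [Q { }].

P
Q P
{ } P
{ } Q P
{ } { P } P
{ } { Q } P
{ } { { } } P
{ } { { } } Q
{ } { { } } { }

[P [Q { }] [P [Q { [P [Q { }]] }] [P [Q { }]]]]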